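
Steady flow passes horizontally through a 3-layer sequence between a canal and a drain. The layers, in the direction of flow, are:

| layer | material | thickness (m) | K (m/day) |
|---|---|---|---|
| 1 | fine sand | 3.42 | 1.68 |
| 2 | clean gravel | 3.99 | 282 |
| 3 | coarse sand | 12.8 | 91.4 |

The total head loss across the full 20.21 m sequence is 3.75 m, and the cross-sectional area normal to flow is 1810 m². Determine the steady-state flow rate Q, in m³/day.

3100

Flow is perpendicular to layering, so the layers act in series and the equivalent K is the thickness-weighted harmonic mean.
Total thickness L = 3.42 + 3.99 + 12.8 = 20.21 m.
Σ(b_i/K_i) = 3.42/1.68 + 3.99/282 + 12.8/91.4 = 2.190 d.
K_eq = L / Σ(b_i/K_i) = 20.21 / 2.190 = 9.229 m/day.
Q = K_eq · A · (Δh/L) = 9.229 × 1810 × (3.75/20.21) = 3099 m³/day.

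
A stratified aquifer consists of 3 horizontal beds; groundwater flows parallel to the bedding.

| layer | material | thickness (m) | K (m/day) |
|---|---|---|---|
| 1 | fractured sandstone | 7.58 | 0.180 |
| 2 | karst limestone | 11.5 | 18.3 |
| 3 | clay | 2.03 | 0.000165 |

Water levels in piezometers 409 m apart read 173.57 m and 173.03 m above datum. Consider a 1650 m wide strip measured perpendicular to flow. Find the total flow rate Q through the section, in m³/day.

461

Flow is parallel to layering, so each bed carries its own Darcy discharge and the transmissivities add.
Σ(K_i·b_i) = 0.180×7.58 + 18.3×11.5 + 0.000165×2.03 = 211.8 m²/day.
Hydraulic gradient i = (173.57 − 173.03) / 409 = 0.54 / 409 = 0.001320.
Q = Σ(K_i·b_i) · W · i = 211.8 × 1650 × 0.001320 = 461.4 m³/day.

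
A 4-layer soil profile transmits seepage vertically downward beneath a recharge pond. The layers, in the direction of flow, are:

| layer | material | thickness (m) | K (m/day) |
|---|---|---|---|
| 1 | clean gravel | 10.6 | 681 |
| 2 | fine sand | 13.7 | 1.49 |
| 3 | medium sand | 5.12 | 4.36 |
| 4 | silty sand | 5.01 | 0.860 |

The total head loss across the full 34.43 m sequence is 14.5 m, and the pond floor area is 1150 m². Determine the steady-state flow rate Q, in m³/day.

Flow is perpendicular to layering, so the layers act in series and the equivalent K is the thickness-weighted harmonic mean.
Total thickness L = 10.6 + 13.7 + 5.12 + 5.01 = 34.43 m.
Σ(b_i/K_i) = 10.6/681 + 13.7/1.49 + 5.12/4.36 + 5.01/0.860 = 16.21 d.
K_eq = L / Σ(b_i/K_i) = 34.43 / 16.21 = 2.124 m/day.
Q = K_eq · A · (Δh/L) = 2.124 × 1150 × (14.5/34.43) = 1029 m³/day.

1030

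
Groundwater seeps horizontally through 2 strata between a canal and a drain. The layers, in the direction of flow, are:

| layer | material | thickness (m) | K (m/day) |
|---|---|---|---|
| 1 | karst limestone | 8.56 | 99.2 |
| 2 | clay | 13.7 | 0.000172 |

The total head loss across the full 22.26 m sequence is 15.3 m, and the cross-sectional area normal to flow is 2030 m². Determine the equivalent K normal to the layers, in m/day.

Flow is perpendicular to layering, so the layers act in series and the equivalent K is the thickness-weighted harmonic mean.
Total thickness L = 8.56 + 13.7 = 22.26 m.
Σ(b_i/K_i) = 8.56/99.2 + 13.7/0.000172 = 79651 d.
K_eq = L / Σ(b_i/K_i) = 22.26 / 79651 = 0.0002795 m/day.

0.000279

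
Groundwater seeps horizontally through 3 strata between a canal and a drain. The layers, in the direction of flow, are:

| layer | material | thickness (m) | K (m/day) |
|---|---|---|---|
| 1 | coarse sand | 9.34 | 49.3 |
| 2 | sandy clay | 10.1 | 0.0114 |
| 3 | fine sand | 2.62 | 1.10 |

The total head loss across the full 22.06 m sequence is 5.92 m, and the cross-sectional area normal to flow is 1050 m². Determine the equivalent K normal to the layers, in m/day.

Flow is perpendicular to layering, so the layers act in series and the equivalent K is the thickness-weighted harmonic mean.
Total thickness L = 9.34 + 10.1 + 2.62 = 22.06 m.
Σ(b_i/K_i) = 9.34/49.3 + 10.1/0.0114 + 2.62/1.10 = 888.5 d.
K_eq = L / Σ(b_i/K_i) = 22.06 / 888.5 = 0.02483 m/day.

0.0248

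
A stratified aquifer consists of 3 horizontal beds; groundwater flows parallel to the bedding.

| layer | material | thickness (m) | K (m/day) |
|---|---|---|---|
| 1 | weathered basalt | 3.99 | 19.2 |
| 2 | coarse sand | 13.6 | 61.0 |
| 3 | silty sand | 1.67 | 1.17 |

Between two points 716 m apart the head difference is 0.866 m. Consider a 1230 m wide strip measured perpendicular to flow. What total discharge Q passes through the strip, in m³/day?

Flow is parallel to layering, so each bed carries its own Darcy discharge and the transmissivities add.
Σ(K_i·b_i) = 19.2×3.99 + 61.0×13.6 + 1.17×1.67 = 908.2 m²/day.
Hydraulic gradient i = Δh / L = 0.866 / 716 = 0.001209.
Q = Σ(K_i·b_i) · W · i = 908.2 × 1230 × 0.001209 = 1351 m³/day.

1350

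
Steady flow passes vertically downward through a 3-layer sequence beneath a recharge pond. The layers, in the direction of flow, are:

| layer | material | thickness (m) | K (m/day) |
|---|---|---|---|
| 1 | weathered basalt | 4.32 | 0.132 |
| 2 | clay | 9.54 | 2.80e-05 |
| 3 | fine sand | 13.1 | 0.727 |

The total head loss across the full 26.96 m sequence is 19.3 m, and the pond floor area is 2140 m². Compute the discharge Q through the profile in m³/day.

Flow is perpendicular to layering, so the layers act in series and the equivalent K is the thickness-weighted harmonic mean.
Total thickness L = 4.32 + 9.54 + 13.1 = 26.96 m.
Σ(b_i/K_i) = 4.32/0.132 + 9.54/2.80e-05 + 13.1/0.727 = 3.408e+05 d.
K_eq = L / Σ(b_i/K_i) = 26.96 / 3.408e+05 = 7.912e-05 m/day.
Q = K_eq · A · (Δh/L) = 7.912e-05 × 2140 × (19.3/26.96) = 0.1212 m³/day.

0.121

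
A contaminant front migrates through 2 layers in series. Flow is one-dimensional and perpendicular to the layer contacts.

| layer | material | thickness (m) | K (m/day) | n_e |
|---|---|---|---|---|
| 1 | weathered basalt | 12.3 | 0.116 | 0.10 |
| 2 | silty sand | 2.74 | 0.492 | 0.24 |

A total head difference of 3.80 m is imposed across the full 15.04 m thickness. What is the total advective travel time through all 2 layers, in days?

With flow normal to the layers, continuity requires the same specific discharge q through every layer.
Σ(b_i/K_i) = 12.3/0.116 + 2.74/0.492 = 111.6 d.
q = Δh / Σ(b_i/K_i) = 3.80 / 111.6 = 0.03405 m/day.
In each layer the seepage velocity is v_i = q/n_i, so the layer transit time is t_i = b_i·n_i / q:
  layer 1 (weathered basalt): t_1 = 12.3 × 0.10 / 0.03405 = 36.12 d
  layer 2 (silty sand): t_2 = 2.74 × 0.24 / 0.03405 = 19.31 d
Total t = Σ t_i = 55.44 days.

55.4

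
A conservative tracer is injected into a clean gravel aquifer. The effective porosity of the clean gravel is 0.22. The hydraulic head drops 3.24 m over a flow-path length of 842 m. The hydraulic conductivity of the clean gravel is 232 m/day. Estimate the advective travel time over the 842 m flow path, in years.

Hydraulic gradient i = Δh / L = 3.24 / 842 = 0.003848.
Darcy flux q = K · i = 232.0 × 0.003848 = 0.8927 m/day.
Seepage velocity v = q / n_e = 0.8927 / 0.22 = 4.058 m/day.
Travel time t = L / v = 842 / 4.058 = 207.5 days = 0.5681 years.

0.568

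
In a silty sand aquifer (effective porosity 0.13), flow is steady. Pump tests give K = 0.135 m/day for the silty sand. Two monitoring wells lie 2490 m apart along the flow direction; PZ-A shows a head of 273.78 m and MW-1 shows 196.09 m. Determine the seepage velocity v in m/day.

0.0324

Hydraulic gradient i = (273.78 − 196.09) / 2490 = 77.69 / 2490 = 0.03120.
Darcy flux q = K · i = 0.1350 × 0.03120 = 0.004212 m/day.
Seepage velocity v = q / n_e = 0.004212 / 0.13 = 0.03240 m/day.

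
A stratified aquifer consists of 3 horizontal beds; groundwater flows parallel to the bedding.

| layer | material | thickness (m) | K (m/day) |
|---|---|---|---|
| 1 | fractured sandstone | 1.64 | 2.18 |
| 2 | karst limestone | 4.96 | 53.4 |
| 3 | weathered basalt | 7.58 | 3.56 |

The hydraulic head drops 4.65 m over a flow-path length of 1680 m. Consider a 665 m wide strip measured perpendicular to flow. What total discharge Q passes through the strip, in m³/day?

544

Flow is parallel to layering, so each bed carries its own Darcy discharge and the transmissivities add.
Σ(K_i·b_i) = 2.18×1.64 + 53.4×4.96 + 3.56×7.58 = 295.4 m²/day.
Hydraulic gradient i = Δh / L = 4.65 / 1680 = 0.002768.
Q = Σ(K_i·b_i) · W · i = 295.4 × 665 × 0.002768 = 543.8 m³/day.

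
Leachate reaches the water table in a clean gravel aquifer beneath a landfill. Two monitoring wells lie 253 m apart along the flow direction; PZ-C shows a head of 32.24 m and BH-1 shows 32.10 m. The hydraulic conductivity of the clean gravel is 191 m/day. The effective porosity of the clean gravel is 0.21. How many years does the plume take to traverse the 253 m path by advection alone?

Hydraulic gradient i = (32.24 − 32.10) / 253 = 0.14 / 253 = 0.0005534.
Darcy flux q = K · i = 191.0 × 0.0005534 = 0.1057 m/day.
Seepage velocity v = q / n_e = 0.1057 / 0.21 = 0.5033 m/day.
Travel time t = L / v = 253 / 0.5033 = 502.7 days = 1.376 years.

1.38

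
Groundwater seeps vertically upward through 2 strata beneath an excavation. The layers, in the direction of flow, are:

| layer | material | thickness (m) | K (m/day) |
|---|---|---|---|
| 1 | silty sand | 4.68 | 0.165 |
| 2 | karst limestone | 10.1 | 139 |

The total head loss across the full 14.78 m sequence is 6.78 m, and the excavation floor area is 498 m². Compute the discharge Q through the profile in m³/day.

119

Flow is perpendicular to layering, so the layers act in series and the equivalent K is the thickness-weighted harmonic mean.
Total thickness L = 4.68 + 10.1 = 14.78 m.
Σ(b_i/K_i) = 4.68/0.165 + 10.1/139 = 28.44 d.
K_eq = L / Σ(b_i/K_i) = 14.78 / 28.44 = 0.5198 m/day.
Q = K_eq · A · (Δh/L) = 0.5198 × 498 × (6.78/14.78) = 118.7 m³/day.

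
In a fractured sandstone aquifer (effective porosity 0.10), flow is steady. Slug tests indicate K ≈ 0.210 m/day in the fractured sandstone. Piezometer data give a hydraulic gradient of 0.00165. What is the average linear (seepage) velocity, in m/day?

Hydraulic gradient i = 0.00165.
Darcy flux q = K · i = 0.2100 × 0.001650 = 0.0003465 m/day.
Seepage velocity v = q / n_e = 0.0003465 / 0.10 = 0.003465 m/day.

0.00346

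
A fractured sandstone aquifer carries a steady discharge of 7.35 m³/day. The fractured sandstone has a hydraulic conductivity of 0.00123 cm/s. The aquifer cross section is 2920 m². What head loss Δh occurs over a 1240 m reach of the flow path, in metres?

2.94

Convert K: 0.00123 cm/s × 864 = 1.063 m/day.
From Q = K·A·i, i = Q / (K·A) = 7.35 / (1.063 × 2920) = 0.002369.
Head loss Δh = i · L = 0.002369 × 1240 = 2.937 m.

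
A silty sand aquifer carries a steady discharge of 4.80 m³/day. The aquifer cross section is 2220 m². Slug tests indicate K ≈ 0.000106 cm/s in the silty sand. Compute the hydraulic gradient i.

0.0236

Convert K: 0.000106 cm/s × 864 = 0.09158 m/day.
From Q = K·A·i, i = Q / (K·A) = 4.80 / (0.09158 × 2220) = 0.02361.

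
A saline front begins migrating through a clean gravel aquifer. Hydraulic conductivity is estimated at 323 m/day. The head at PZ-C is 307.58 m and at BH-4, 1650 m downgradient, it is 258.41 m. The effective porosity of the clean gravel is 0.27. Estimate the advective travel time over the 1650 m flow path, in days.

46.3

Hydraulic gradient i = (307.58 − 258.41) / 1650 = 49.17 / 1650 = 0.02980.
Darcy flux q = K · i = 323.0 × 0.02980 = 9.625 m/day.
Seepage velocity v = q / n_e = 9.625 / 0.27 = 35.65 m/day.
Travel time t = L / v = 1650 / 35.65 = 46.28 days.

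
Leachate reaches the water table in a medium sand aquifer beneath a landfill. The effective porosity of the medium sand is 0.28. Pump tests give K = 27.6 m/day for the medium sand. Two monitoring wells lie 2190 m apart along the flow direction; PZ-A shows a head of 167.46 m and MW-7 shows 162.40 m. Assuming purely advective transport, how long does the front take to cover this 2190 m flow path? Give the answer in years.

Hydraulic gradient i = (167.46 − 162.40) / 2190 = 5.06 / 2190 = 0.002311.
Darcy flux q = K · i = 27.60 × 0.002311 = 0.06377 m/day.
Seepage velocity v = q / n_e = 0.06377 / 0.28 = 0.2277 m/day.
Travel time t = L / v = 2190 / 0.2277 = 9616 days = 26.33 years.

26.3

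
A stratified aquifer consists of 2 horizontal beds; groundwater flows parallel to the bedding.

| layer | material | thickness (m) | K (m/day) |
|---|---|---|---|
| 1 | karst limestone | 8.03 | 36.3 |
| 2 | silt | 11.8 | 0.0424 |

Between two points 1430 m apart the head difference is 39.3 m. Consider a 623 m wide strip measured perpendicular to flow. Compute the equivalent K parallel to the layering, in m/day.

Flow is parallel to layering, so each bed carries its own Darcy discharge and the transmissivities add.
Σ(K_i·b_i) = 36.3×8.03 + 0.0424×11.8 = 292.0 m²/day.
Total thickness b = 19.83 m, so K_eq = Σ(K_i·b_i)/b = 14.72 m/day.

14.7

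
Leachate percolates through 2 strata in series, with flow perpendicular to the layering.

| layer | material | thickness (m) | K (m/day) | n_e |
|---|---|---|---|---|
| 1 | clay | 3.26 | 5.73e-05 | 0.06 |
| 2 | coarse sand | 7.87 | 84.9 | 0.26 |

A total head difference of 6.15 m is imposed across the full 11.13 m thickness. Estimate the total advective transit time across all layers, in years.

With flow normal to the layers, continuity requires the same specific discharge q through every layer.
Σ(b_i/K_i) = 3.26/5.73e-05 + 7.87/84.9 = 56894 d.
q = Δh / Σ(b_i/K_i) = 6.15 / 56894 = 0.0001081 m/day.
In each layer the seepage velocity is v_i = q/n_i, so the layer transit time is t_i = b_i·n_i / q:
  layer 1 (clay): t_1 = 3.26 × 0.06 / 0.0001081 = 1809 d
  layer 2 (coarse sand): t_2 = 7.87 × 0.26 / 0.0001081 = 18929 d
Total t = Σ t_i = 20739 days = 56.78 years.

56.8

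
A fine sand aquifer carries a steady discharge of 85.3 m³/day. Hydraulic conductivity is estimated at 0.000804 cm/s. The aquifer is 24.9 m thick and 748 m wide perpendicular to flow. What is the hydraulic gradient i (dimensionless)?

Convert K: 0.000804 cm/s × 864 = 0.6947 m/day.
Cross-sectional area A = 748 × 24.9 = 18625 m².
From Q = K·A·i, i = Q / (K·A) = 85.3 / (0.6947 × 18625) = 0.006593.

0.00659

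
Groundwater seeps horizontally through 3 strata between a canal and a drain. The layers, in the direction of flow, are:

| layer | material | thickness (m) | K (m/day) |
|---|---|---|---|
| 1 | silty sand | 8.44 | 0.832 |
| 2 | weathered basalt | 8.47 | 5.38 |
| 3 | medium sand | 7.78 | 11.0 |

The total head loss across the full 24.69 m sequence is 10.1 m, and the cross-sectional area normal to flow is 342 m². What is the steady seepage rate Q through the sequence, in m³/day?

Flow is perpendicular to layering, so the layers act in series and the equivalent K is the thickness-weighted harmonic mean.
Total thickness L = 8.44 + 8.47 + 7.78 = 24.69 m.
Σ(b_i/K_i) = 8.44/0.832 + 8.47/5.38 + 7.78/11.0 = 12.43 d.
K_eq = L / Σ(b_i/K_i) = 24.69 / 12.43 = 1.987 m/day.
Q = K_eq · A · (Δh/L) = 1.987 × 342 × (10.1/24.69) = 278.0 m³/day.

278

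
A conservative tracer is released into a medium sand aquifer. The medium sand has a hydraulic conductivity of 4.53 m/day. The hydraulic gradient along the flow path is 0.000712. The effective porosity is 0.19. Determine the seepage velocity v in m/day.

0.0170

Hydraulic gradient i = 0.000712.
Darcy flux q = K · i = 4.530 × 0.0007120 = 0.003225 m/day.
Seepage velocity v = q / n_e = 0.003225 / 0.19 = 0.01698 m/day.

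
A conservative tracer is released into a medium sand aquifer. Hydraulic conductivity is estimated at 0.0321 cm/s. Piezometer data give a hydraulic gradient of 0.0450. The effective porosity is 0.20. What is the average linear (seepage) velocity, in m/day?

Convert K: 0.0321 cm/s × 864 = 27.73 m/day.
Hydraulic gradient i = 0.0450.
Darcy flux q = K · i = 27.73 × 0.04500 = 1.248 m/day.
Seepage velocity v = q / n_e = 1.248 / 0.20 = 6.240 m/day.

6.24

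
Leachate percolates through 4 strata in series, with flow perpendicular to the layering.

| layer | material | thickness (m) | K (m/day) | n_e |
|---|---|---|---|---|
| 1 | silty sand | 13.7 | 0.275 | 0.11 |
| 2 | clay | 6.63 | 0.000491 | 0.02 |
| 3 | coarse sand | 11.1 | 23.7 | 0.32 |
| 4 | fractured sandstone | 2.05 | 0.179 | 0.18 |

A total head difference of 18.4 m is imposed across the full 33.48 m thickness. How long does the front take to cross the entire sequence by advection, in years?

11.2

With flow normal to the layers, continuity requires the same specific discharge q through every layer.
Σ(b_i/K_i) = 13.7/0.275 + 6.63/0.000491 + 11.1/23.7 + 2.05/0.179 = 13565 d.
q = Δh / Σ(b_i/K_i) = 18.4 / 13565 = 0.001356 m/day.
In each layer the seepage velocity is v_i = q/n_i, so the layer transit time is t_i = b_i·n_i / q:
  layer 1 (silty sand): t_1 = 13.7 × 0.11 / 0.001356 = 1111 d
  layer 2 (clay): t_2 = 6.63 × 0.02 / 0.001356 = 97.75 d
  layer 3 (coarse sand): t_3 = 11.1 × 0.32 / 0.001356 = 2619 d
  layer 4 (fractured sandstone): t_4 = 2.05 × 0.18 / 0.001356 = 272.0 d
Total t = Σ t_i = 4099 days = 11.22 years.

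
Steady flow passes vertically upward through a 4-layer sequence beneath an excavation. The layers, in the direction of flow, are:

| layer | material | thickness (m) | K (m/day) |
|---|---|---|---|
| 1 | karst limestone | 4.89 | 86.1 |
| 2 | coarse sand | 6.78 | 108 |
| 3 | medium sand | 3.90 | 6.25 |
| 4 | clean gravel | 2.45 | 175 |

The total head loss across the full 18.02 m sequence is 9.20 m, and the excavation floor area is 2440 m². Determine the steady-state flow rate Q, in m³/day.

29600

Flow is perpendicular to layering, so the layers act in series and the equivalent K is the thickness-weighted harmonic mean.
Total thickness L = 4.89 + 6.78 + 3.90 + 2.45 = 18.02 m.
Σ(b_i/K_i) = 4.89/86.1 + 6.78/108 + 3.90/6.25 + 2.45/175 = 0.7576 d.
K_eq = L / Σ(b_i/K_i) = 18.02 / 0.7576 = 23.79 m/day.
Q = K_eq · A · (Δh/L) = 23.79 × 2440 × (9.20/18.02) = 29631 m³/day.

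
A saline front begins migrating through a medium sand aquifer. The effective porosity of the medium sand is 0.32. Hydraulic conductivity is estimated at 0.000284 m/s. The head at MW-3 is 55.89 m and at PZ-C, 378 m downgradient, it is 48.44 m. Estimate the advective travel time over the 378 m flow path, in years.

0.685

Convert K: 0.000284 m/s × 86400 = 24.54 m/day.
Hydraulic gradient i = (55.89 − 48.44) / 378 = 7.45 / 378 = 0.01971.
Darcy flux q = K · i = 24.54 × 0.01971 = 0.4836 m/day.
Seepage velocity v = q / n_e = 0.4836 / 0.32 = 1.511 m/day.
Travel time t = L / v = 378 / 1.511 = 250.1 days = 0.6848 years.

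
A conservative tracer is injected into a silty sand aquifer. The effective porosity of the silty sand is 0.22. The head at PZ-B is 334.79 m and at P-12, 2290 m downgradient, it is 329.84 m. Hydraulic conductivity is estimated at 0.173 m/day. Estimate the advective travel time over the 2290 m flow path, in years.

Hydraulic gradient i = (334.79 − 329.84) / 2290 = 4.95 / 2290 = 0.002162.
Darcy flux q = K · i = 0.1730 × 0.002162 = 0.0003740 m/day.
Seepage velocity v = q / n_e = 0.0003740 / 0.22 = 0.001700 m/day.
Travel time t = L / v = 2290 / 0.001700 = 1.347e+06 days = 3689 years.

3690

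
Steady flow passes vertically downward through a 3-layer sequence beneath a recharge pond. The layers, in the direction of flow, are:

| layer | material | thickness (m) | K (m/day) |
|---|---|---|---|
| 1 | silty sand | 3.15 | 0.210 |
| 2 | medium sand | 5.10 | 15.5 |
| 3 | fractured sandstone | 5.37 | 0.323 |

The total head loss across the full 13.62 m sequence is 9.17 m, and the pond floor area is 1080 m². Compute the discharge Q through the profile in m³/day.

310

Flow is perpendicular to layering, so the layers act in series and the equivalent K is the thickness-weighted harmonic mean.
Total thickness L = 3.15 + 5.10 + 5.37 = 13.62 m.
Σ(b_i/K_i) = 3.15/0.210 + 5.10/15.5 + 5.37/0.323 = 31.95 d.
K_eq = L / Σ(b_i/K_i) = 13.62 / 31.95 = 0.4262 m/day.
Q = K_eq · A · (Δh/L) = 0.4262 × 1080 × (9.17/13.62) = 309.9 m³/day.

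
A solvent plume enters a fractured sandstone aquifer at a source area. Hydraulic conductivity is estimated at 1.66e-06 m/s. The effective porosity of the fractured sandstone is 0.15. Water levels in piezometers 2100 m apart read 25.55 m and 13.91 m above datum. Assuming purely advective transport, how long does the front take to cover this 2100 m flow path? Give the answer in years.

1080

Convert K: 1.66e-06 m/s × 86400 = 0.1434 m/day.
Hydraulic gradient i = (25.55 − 13.91) / 2100 = 11.64 / 2100 = 0.005543.
Darcy flux q = K · i = 0.1434 × 0.005543 = 0.0007950 m/day.
Seepage velocity v = q / n_e = 0.0007950 / 0.15 = 0.005300 m/day.
Travel time t = L / v = 2100 / 0.005300 = 3.962e+05 days = 1085 years.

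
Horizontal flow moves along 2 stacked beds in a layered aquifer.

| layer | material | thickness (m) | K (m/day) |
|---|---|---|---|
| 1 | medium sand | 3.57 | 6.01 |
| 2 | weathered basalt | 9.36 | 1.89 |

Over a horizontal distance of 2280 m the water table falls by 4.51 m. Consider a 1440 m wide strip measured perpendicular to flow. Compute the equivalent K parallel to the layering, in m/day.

Flow is parallel to layering, so each bed carries its own Darcy discharge and the transmissivities add.
Σ(K_i·b_i) = 6.01×3.57 + 1.89×9.36 = 39.15 m²/day.
Total thickness b = 12.93 m, so K_eq = Σ(K_i·b_i)/b = 3.028 m/day.

3.03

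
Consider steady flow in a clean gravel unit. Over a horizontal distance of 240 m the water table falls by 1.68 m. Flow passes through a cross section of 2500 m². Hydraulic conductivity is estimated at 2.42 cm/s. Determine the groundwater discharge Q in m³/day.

36600

Convert K: 2.42 cm/s × 864 = 2091 m/day.
Hydraulic gradient i = Δh / L = 1.68 / 240 = 0.007000.
Darcy's law: Q = K · A · i = 2091 × 2500 × 0.007000 = 36590 m³/day.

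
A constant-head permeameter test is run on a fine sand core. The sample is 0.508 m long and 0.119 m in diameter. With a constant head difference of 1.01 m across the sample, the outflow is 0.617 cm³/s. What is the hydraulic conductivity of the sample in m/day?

2.41

Cross-sectional area A = π·(d/2)² = π × (0.119/2)² = 0.01112 m².
Convert discharge: 0.617 cm³/s = 6.170e-07 m³/s.
Darcy's law rearranged: K = Q·L / (A·Δh) = 6.170e-07 × 0.508 / (0.01112 × 1.01) = 2.790e-05 m/s = 2.411 m/day.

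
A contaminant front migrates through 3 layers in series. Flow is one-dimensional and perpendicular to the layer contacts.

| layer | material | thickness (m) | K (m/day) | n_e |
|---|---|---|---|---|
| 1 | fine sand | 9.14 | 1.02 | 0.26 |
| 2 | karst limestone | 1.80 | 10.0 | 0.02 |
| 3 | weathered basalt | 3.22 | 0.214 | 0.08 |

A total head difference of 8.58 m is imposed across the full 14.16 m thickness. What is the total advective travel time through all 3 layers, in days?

With flow normal to the layers, continuity requires the same specific discharge q through every layer.
Σ(b_i/K_i) = 9.14/1.02 + 1.80/10.0 + 3.22/0.214 = 24.19 d.
q = Δh / Σ(b_i/K_i) = 8.58 / 24.19 = 0.3547 m/day.
In each layer the seepage velocity is v_i = q/n_i, so the layer transit time is t_i = b_i·n_i / q:
  layer 1 (fine sand): t_1 = 9.14 × 0.26 / 0.3547 = 6.699 d
  layer 2 (karst limestone): t_2 = 1.80 × 0.02 / 0.3547 = 0.1015 d
  layer 3 (weathered basalt): t_3 = 3.22 × 0.08 / 0.3547 = 0.7262 d
Total t = Σ t_i = 7.527 days.

7.53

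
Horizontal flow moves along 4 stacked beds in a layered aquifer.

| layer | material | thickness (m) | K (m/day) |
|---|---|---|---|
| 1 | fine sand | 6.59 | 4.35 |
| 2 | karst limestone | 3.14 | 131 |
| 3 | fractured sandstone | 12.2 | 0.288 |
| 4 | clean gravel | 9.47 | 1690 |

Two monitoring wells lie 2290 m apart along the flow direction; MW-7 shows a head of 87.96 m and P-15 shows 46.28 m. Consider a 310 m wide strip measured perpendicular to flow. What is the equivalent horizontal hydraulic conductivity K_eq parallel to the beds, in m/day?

Flow is parallel to layering, so each bed carries its own Darcy discharge and the transmissivities add.
Σ(K_i·b_i) = 4.35×6.59 + 131×3.14 + 0.288×12.2 + 1690×9.47 = 16448 m²/day.
Total thickness b = 31.40 m, so K_eq = Σ(K_i·b_i)/b = 523.8 m/day.

524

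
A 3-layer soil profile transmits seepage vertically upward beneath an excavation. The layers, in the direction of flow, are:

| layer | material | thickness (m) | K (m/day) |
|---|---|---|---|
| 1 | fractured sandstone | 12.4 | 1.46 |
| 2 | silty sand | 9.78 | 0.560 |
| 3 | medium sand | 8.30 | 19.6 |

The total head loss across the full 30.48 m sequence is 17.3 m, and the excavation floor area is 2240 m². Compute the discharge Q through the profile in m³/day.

1470

Flow is perpendicular to layering, so the layers act in series and the equivalent K is the thickness-weighted harmonic mean.
Total thickness L = 12.4 + 9.78 + 8.30 = 30.48 m.
Σ(b_i/K_i) = 12.4/1.46 + 9.78/0.560 + 8.30/19.6 = 26.38 d.
K_eq = L / Σ(b_i/K_i) = 30.48 / 26.38 = 1.155 m/day.
Q = K_eq · A · (Δh/L) = 1.155 × 2240 × (17.3/30.48) = 1469 m³/day.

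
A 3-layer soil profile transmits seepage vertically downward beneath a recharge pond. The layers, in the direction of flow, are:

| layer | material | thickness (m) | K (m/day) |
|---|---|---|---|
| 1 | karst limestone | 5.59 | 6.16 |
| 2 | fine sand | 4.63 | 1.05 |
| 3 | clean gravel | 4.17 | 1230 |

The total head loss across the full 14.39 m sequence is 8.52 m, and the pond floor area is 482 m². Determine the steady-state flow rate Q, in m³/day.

Flow is perpendicular to layering, so the layers act in series and the equivalent K is the thickness-weighted harmonic mean.
Total thickness L = 5.59 + 4.63 + 4.17 = 14.39 m.
Σ(b_i/K_i) = 5.59/6.16 + 4.63/1.05 + 4.17/1230 = 5.320 d.
K_eq = L / Σ(b_i/K_i) = 14.39 / 5.320 = 2.705 m/day.
Q = K_eq · A · (Δh/L) = 2.705 × 482 × (8.52/14.39) = 771.9 m³/day.

772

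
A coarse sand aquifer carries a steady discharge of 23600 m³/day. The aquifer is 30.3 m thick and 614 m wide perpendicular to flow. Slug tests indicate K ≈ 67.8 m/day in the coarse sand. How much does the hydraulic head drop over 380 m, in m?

7.11

Cross-sectional area A = 614 × 30.3 = 18604 m².
From Q = K·A·i, i = Q / (K·A) = 23600 / (67.80 × 18604) = 0.01871.
Head loss Δh = i · L = 0.01871 × 380 = 7.110 m.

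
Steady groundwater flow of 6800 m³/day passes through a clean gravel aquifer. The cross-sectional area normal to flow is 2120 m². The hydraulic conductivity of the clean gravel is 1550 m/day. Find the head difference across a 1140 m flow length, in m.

From Q = K·A·i, i = Q / (K·A) = 6800 / (1550 × 2120) = 0.002069.
Head loss Δh = i · L = 0.002069 × 1140 = 2.359 m.

2.36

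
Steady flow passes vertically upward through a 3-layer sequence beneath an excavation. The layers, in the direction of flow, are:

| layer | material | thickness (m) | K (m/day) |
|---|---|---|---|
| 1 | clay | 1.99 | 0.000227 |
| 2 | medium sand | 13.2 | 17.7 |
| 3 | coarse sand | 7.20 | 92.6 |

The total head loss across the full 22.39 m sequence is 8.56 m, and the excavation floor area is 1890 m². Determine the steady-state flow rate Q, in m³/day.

1.85

Flow is perpendicular to layering, so the layers act in series and the equivalent K is the thickness-weighted harmonic mean.
Total thickness L = 1.99 + 13.2 + 7.20 = 22.39 m.
Σ(b_i/K_i) = 1.99/0.000227 + 13.2/17.7 + 7.20/92.6 = 8767 d.
K_eq = L / Σ(b_i/K_i) = 22.39 / 8767 = 0.002554 m/day.
Q = K_eq · A · (Δh/L) = 0.002554 × 1890 × (8.56/22.39) = 1.845 m³/day.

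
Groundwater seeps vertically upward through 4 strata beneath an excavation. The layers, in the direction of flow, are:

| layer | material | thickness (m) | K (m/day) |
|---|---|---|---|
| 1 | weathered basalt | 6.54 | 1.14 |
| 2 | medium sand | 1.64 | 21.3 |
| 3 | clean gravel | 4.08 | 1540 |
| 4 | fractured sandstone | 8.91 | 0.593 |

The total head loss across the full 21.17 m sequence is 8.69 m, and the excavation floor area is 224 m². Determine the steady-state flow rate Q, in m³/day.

Flow is perpendicular to layering, so the layers act in series and the equivalent K is the thickness-weighted harmonic mean.
Total thickness L = 6.54 + 1.64 + 4.08 + 8.91 = 21.17 m.
Σ(b_i/K_i) = 6.54/1.14 + 1.64/21.3 + 4.08/1540 + 8.91/0.593 = 20.84 d.
K_eq = L / Σ(b_i/K_i) = 21.17 / 20.84 = 1.016 m/day.
Q = K_eq · A · (Δh/L) = 1.016 × 224 × (8.69/21.17) = 93.40 m³/day.

93.4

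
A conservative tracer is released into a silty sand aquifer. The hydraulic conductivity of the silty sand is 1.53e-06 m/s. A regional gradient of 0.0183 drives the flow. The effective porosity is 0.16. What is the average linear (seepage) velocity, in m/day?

0.0151

Convert K: 1.53e-06 m/s × 86400 = 0.1322 m/day.
Hydraulic gradient i = 0.0183.
Darcy flux q = K · i = 0.1322 × 0.01830 = 0.002419 m/day.
Seepage velocity v = q / n_e = 0.002419 / 0.16 = 0.01512 m/day.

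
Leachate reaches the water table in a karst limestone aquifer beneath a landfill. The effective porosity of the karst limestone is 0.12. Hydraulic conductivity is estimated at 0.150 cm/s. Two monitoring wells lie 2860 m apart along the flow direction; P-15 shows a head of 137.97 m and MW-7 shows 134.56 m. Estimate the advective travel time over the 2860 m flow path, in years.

Convert K: 0.150 cm/s × 864 = 129.6 m/day.
Hydraulic gradient i = (137.97 − 134.56) / 2860 = 3.41 / 2860 = 0.001192.
Darcy flux q = K · i = 129.6 × 0.001192 = 0.1545 m/day.
Seepage velocity v = q / n_e = 0.1545 / 0.12 = 1.288 m/day.
Travel time t = L / v = 2860 / 1.288 = 2221 days = 6.081 years.

6.08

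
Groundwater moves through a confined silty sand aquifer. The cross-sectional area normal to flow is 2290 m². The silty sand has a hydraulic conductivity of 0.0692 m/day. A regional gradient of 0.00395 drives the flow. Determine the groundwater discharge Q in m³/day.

Hydraulic gradient i = 0.00395.
Darcy's law: Q = K · A · i = 0.06920 × 2290 × 0.003950 = 0.6259 m³/day.

0.626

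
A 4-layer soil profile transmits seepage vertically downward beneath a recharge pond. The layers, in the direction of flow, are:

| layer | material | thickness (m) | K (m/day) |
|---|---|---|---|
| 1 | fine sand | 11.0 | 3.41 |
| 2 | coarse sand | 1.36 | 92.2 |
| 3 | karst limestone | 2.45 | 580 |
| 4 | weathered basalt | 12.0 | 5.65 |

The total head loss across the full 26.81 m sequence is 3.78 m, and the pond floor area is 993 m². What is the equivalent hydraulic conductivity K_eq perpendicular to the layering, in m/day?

4.99

Flow is perpendicular to layering, so the layers act in series and the equivalent K is the thickness-weighted harmonic mean.
Total thickness L = 11.0 + 1.36 + 2.45 + 12.0 = 26.81 m.
Σ(b_i/K_i) = 11.0/3.41 + 1.36/92.2 + 2.45/580 + 12.0/5.65 = 5.369 d.
K_eq = L / Σ(b_i/K_i) = 26.81 / 5.369 = 4.994 m/day.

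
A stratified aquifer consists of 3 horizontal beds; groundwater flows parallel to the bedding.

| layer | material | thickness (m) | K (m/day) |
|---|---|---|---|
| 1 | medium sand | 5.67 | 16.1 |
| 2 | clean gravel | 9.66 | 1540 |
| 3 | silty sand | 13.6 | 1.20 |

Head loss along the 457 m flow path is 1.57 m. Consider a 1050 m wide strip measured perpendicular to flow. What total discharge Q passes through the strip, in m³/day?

Flow is parallel to layering, so each bed carries its own Darcy discharge and the transmissivities add.
Σ(K_i·b_i) = 16.1×5.67 + 1540×9.66 + 1.20×13.6 = 14984 m²/day.
Hydraulic gradient i = Δh / L = 1.57 / 457 = 0.003435.
Q = Σ(K_i·b_i) · W · i = 14984 × 1050 × 0.003435 = 54051 m³/day.

54100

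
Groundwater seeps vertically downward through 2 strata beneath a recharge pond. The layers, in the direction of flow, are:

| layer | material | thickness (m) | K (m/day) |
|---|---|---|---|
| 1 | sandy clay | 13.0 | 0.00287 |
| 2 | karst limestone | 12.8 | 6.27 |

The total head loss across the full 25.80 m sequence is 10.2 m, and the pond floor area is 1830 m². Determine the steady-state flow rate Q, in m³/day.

Flow is perpendicular to layering, so the layers act in series and the equivalent K is the thickness-weighted harmonic mean.
Total thickness L = 13.0 + 12.8 = 25.80 m.
Σ(b_i/K_i) = 13.0/0.00287 + 12.8/6.27 = 4532 d.
K_eq = L / Σ(b_i/K_i) = 25.80 / 4532 = 0.005693 m/day.
Q = K_eq · A · (Δh/L) = 0.005693 × 1830 × (10.2/25.80) = 4.119 m³/day.

4.12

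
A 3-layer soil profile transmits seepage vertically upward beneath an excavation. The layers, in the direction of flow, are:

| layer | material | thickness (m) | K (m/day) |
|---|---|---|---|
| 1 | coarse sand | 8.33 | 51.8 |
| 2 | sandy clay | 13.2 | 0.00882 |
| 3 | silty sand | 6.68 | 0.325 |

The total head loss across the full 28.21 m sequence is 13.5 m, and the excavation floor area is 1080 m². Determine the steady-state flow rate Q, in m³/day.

Flow is perpendicular to layering, so the layers act in series and the equivalent K is the thickness-weighted harmonic mean.
Total thickness L = 8.33 + 13.2 + 6.68 = 28.21 m.
Σ(b_i/K_i) = 8.33/51.8 + 13.2/0.00882 + 6.68/0.325 = 1517 d.
K_eq = L / Σ(b_i/K_i) = 28.21 / 1517 = 0.01859 m/day.
Q = K_eq · A · (Δh/L) = 0.01859 × 1080 × (13.5/28.21) = 9.609 m³/day.

9.61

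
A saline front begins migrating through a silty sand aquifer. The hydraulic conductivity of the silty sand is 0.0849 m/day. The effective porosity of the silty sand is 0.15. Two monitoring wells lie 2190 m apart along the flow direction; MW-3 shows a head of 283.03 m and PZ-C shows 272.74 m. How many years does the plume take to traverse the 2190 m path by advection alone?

2250

Hydraulic gradient i = (283.03 − 272.74) / 2190 = 10.29 / 2190 = 0.004699.
Darcy flux q = K · i = 0.08490 × 0.004699 = 0.0003989 m/day.
Seepage velocity v = q / n_e = 0.0003989 / 0.15 = 0.002659 m/day.
Travel time t = L / v = 2190 / 0.002659 = 8.235e+05 days = 2255 years.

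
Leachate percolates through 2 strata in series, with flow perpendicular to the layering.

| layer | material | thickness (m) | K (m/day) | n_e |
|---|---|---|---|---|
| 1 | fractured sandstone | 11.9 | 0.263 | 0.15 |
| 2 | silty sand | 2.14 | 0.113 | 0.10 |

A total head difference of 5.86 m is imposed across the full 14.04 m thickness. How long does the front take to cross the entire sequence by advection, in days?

21.9

With flow normal to the layers, continuity requires the same specific discharge q through every layer.
Σ(b_i/K_i) = 11.9/0.263 + 2.14/0.113 = 64.19 d.
q = Δh / Σ(b_i/K_i) = 5.86 / 64.19 = 0.09130 m/day.
In each layer the seepage velocity is v_i = q/n_i, so the layer transit time is t_i = b_i·n_i / q:
  layer 1 (fractured sandstone): t_1 = 11.9 × 0.15 / 0.09130 = 19.55 d
  layer 2 (silty sand): t_2 = 2.14 × 0.10 / 0.09130 = 2.344 d
Total t = Σ t_i = 21.90 days.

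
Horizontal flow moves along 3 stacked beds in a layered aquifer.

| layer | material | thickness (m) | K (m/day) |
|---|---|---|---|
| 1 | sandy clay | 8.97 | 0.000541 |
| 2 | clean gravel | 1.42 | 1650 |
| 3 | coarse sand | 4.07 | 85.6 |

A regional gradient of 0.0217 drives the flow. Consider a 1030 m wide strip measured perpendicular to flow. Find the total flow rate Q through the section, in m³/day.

Flow is parallel to layering, so each bed carries its own Darcy discharge and the transmissivities add.
Σ(K_i·b_i) = 0.000541×8.97 + 1650×1.42 + 85.6×4.07 = 2691 m²/day.
Hydraulic gradient i = 0.0217.
Q = Σ(K_i·b_i) · W · i = 2691 × 1030 × 0.02170 = 60155 m³/day.

60200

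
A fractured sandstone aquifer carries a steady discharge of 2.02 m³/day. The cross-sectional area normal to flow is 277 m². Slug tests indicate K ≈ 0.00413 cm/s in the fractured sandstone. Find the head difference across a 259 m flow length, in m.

Convert K: 0.00413 cm/s × 864 = 3.568 m/day.
From Q = K·A·i, i = Q / (K·A) = 2.02 / (3.568 × 277.0) = 0.002044.
Head loss Δh = i · L = 0.002044 × 259 = 0.5293 m.

0.529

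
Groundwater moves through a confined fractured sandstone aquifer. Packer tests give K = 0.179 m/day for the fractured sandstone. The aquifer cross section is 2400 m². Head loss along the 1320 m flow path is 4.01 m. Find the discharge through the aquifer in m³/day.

1.31

Hydraulic gradient i = Δh / L = 4.01 / 1320 = 0.003038.
Darcy's law: Q = K · A · i = 0.1790 × 2400 × 0.003038 = 1.305 m³/day.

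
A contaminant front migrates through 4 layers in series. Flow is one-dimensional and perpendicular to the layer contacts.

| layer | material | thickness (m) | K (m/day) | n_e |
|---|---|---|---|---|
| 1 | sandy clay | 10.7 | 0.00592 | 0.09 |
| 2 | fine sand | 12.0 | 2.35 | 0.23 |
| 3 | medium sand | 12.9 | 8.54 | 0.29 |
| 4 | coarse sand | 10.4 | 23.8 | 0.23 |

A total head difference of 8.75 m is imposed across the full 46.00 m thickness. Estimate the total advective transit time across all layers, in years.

5.60

With flow normal to the layers, continuity requires the same specific discharge q through every layer.
Σ(b_i/K_i) = 10.7/0.00592 + 12.0/2.35 + 12.9/8.54 + 10.4/23.8 = 1814 d.
q = Δh / Σ(b_i/K_i) = 8.75 / 1814 = 0.004822 m/day.
In each layer the seepage velocity is v_i = q/n_i, so the layer transit time is t_i = b_i·n_i / q:
  layer 1 (sandy clay): t_1 = 10.7 × 0.09 / 0.004822 = 199.7 d
  layer 2 (fine sand): t_2 = 12.0 × 0.23 / 0.004822 = 572.3 d
  layer 3 (medium sand): t_3 = 12.9 × 0.29 / 0.004822 = 775.8 d
  layer 4 (coarse sand): t_4 = 10.4 × 0.23 / 0.004822 = 496.0 d
Total t = Σ t_i = 2044 days = 5.596 years.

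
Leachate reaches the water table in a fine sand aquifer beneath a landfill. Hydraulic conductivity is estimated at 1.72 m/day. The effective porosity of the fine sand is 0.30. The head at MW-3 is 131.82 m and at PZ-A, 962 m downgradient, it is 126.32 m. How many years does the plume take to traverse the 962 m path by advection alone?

80.4

Hydraulic gradient i = (131.82 − 126.32) / 962 = 5.5 / 962 = 0.005717.
Darcy flux q = K · i = 1.720 × 0.005717 = 0.009834 m/day.
Seepage velocity v = q / n_e = 0.009834 / 0.30 = 0.03278 m/day.
Travel time t = L / v = 962 / 0.03278 = 29348 days = 80.35 years.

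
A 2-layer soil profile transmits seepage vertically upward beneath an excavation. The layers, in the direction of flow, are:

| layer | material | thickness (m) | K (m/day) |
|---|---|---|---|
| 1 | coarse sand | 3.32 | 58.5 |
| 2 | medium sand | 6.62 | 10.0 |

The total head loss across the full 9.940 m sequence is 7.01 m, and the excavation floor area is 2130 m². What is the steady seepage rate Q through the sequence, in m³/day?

20800

Flow is perpendicular to layering, so the layers act in series and the equivalent K is the thickness-weighted harmonic mean.
Total thickness L = 3.32 + 6.62 = 9.940 m.
Σ(b_i/K_i) = 3.32/58.5 + 6.62/10.0 = 0.7188 d.
K_eq = L / Σ(b_i/K_i) = 9.940 / 0.7188 = 13.83 m/day.
Q = K_eq · A · (Δh/L) = 13.83 × 2130 × (7.01/9.940) = 20774 m³/day.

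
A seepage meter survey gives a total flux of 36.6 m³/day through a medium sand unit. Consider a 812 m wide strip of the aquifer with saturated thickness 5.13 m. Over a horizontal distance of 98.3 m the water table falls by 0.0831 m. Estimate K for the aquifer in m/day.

10.4

Cross-sectional area A = 812 × 5.13 = 4166 m².
Hydraulic gradient i = Δh / L = 0.0831 / 98.3 = 0.0008454.
From Q = K·A·i, K = Q / (A·i) = 36.6 / (4166 × 0.0008454) = 10.39 m/day.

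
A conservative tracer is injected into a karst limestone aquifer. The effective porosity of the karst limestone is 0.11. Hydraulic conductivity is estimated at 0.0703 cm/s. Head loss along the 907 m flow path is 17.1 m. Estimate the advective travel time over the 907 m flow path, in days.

87.1

Convert K: 0.0703 cm/s × 864 = 60.74 m/day.
Hydraulic gradient i = Δh / L = 17.1 / 907 = 0.01885.
Darcy flux q = K · i = 60.74 × 0.01885 = 1.145 m/day.
Seepage velocity v = q / n_e = 1.145 / 0.11 = 10.41 m/day.
Travel time t = L / v = 907 / 10.41 = 87.12 days.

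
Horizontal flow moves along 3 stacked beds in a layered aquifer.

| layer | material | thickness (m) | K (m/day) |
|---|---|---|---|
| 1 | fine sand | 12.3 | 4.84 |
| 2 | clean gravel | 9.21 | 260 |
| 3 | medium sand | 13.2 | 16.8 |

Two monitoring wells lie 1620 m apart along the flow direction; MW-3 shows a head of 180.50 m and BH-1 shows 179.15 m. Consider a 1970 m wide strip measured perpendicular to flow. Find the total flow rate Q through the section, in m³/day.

Flow is parallel to layering, so each bed carries its own Darcy discharge and the transmissivities add.
Σ(K_i·b_i) = 4.84×12.3 + 260×9.21 + 16.8×13.2 = 2676 m²/day.
Hydraulic gradient i = (180.50 − 179.15) / 1620 = 1.35 / 1620 = 0.0008333.
Q = Σ(K_i·b_i) · W · i = 2676 × 1970 × 0.0008333 = 4393 m³/day.

4390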